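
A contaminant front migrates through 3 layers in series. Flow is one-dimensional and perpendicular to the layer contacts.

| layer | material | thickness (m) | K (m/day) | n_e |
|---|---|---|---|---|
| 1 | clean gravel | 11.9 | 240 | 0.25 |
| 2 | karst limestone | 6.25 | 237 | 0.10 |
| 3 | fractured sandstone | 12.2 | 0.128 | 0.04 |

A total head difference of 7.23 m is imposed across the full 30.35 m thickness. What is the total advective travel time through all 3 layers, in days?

With flow normal to the layers, continuity requires the same specific discharge q through every layer.
Σ(b_i/K_i) = 11.9/240 + 6.25/237 + 12.2/0.128 = 95.39 d.
q = Δh / Σ(b_i/K_i) = 7.23 / 95.39 = 0.07580 m/day.
In each layer the seepage velocity is v_i = q/n_i, so the layer transit time is t_i = b_i·n_i / q:
  layer 1 (clean gravel): t_1 = 11.9 × 0.25 / 0.07580 = 39.25 d
  layer 2 (karst limestone): t_2 = 6.25 × 0.10 / 0.07580 = 8.246 d
  layer 3 (fractured sandstone): t_3 = 12.2 × 0.04 / 0.07580 = 6.438 d
Total t = Σ t_i = 53.93 days.

53.9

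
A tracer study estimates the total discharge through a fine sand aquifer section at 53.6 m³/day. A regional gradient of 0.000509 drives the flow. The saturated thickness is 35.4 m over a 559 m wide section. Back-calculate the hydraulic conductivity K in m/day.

Cross-sectional area A = 559 × 35.4 = 19789 m².
Hydraulic gradient i = 0.000509.
From Q = K·A·i, K = Q / (A·i) = 53.6 / (19789 × 0.0005090) = 5.321 m/day.

5.32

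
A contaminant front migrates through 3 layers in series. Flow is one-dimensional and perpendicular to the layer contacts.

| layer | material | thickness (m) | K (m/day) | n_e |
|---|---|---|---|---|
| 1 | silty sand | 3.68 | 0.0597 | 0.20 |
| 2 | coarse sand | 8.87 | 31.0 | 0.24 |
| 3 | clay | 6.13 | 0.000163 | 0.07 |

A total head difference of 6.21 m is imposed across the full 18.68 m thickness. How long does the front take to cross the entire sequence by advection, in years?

54.7

With flow normal to the layers, continuity requires the same specific discharge q through every layer.
Σ(b_i/K_i) = 3.68/0.0597 + 8.87/31.0 + 6.13/0.000163 = 37669 d.
q = Δh / Σ(b_i/K_i) = 6.21 / 37669 = 0.0001649 m/day.
In each layer the seepage velocity is v_i = q/n_i, so the layer transit time is t_i = b_i·n_i / q:
  layer 1 (silty sand): t_1 = 3.68 × 0.20 / 0.0001649 = 4465 d
  layer 2 (coarse sand): t_2 = 8.87 × 0.24 / 0.0001649 = 12913 d
  layer 3 (clay): t_3 = 6.13 × 0.07 / 0.0001649 = 2603 d
Total t = Σ t_i = 19980 days = 54.70 years.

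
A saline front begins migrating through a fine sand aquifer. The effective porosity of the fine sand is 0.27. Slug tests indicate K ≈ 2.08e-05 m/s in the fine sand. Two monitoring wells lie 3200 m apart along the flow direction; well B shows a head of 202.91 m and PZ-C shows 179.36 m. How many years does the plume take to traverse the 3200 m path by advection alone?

179

Convert K: 2.08e-05 m/s × 86400 = 1.797 m/day.
Hydraulic gradient i = (202.91 − 179.36) / 3200 = 23.55 / 3200 = 0.007359.
Darcy flux q = K · i = 1.797 × 0.007359 = 0.01323 m/day.
Seepage velocity v = q / n_e = 0.01323 / 0.27 = 0.04898 m/day.
Travel time t = L / v = 3200 / 0.04898 = 65327 days = 178.9 years.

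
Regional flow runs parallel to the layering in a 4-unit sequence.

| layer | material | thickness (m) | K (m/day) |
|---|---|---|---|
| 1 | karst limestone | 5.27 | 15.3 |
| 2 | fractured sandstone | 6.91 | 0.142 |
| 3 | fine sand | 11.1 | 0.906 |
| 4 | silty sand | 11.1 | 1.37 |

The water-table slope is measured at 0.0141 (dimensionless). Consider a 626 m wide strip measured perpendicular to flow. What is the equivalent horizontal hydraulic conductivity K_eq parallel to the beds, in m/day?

Flow is parallel to layering, so each bed carries its own Darcy discharge and the transmissivities add.
Σ(K_i·b_i) = 15.3×5.27 + 0.142×6.91 + 0.906×11.1 + 1.37×11.1 = 106.9 m²/day.
Total thickness b = 34.38 m, so K_eq = Σ(K_i·b_i)/b = 3.109 m/day.

3.11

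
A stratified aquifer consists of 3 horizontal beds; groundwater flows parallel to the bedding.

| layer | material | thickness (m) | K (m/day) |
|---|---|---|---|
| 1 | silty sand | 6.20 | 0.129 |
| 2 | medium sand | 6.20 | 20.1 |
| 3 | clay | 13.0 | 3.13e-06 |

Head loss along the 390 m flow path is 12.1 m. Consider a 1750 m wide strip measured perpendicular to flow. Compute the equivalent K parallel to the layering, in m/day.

Flow is parallel to layering, so each bed carries its own Darcy discharge and the transmissivities add.
Σ(K_i·b_i) = 0.129×6.20 + 20.1×6.20 + 3.13e-06×13.0 = 125.4 m²/day.
Total thickness b = 25.40 m, so K_eq = Σ(K_i·b_i)/b = 4.938 m/day.

4.94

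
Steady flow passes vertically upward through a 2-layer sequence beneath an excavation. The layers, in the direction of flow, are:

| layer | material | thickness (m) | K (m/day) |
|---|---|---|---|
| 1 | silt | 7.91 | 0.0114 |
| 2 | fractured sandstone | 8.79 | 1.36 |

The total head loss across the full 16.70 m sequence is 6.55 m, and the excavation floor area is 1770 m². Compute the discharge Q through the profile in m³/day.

16.6

Flow is perpendicular to layering, so the layers act in series and the equivalent K is the thickness-weighted harmonic mean.
Total thickness L = 7.91 + 8.79 = 16.70 m.
Σ(b_i/K_i) = 7.91/0.0114 + 8.79/1.36 = 700.3 d.
K_eq = L / Σ(b_i/K_i) = 16.70 / 700.3 = 0.02385 m/day.
Q = K_eq · A · (Δh/L) = 0.02385 × 1770 × (6.55/16.70) = 16.55 m³/day.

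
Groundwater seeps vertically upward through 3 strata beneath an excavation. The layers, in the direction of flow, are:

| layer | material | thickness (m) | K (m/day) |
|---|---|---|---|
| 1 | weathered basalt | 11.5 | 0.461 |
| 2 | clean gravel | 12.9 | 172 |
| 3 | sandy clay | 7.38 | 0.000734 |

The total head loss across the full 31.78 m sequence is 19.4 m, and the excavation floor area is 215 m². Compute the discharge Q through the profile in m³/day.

Flow is perpendicular to layering, so the layers act in series and the equivalent K is the thickness-weighted harmonic mean.
Total thickness L = 11.5 + 12.9 + 7.38 = 31.78 m.
Σ(b_i/K_i) = 11.5/0.461 + 12.9/172 + 7.38/0.000734 = 10080 d.
K_eq = L / Σ(b_i/K_i) = 31.78 / 10080 = 0.003153 m/day.
Q = K_eq · A · (Δh/L) = 0.003153 × 215 × (19.4/31.78) = 0.4138 m³/day.

0.414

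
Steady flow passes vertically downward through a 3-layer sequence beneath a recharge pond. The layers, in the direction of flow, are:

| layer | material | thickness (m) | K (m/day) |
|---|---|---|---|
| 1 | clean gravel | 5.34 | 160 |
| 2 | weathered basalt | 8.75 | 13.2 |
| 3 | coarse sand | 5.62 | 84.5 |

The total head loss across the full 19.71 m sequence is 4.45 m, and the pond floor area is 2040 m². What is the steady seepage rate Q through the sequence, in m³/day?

11900

Flow is perpendicular to layering, so the layers act in series and the equivalent K is the thickness-weighted harmonic mean.
Total thickness L = 5.34 + 8.75 + 5.62 = 19.71 m.
Σ(b_i/K_i) = 5.34/160 + 8.75/13.2 + 5.62/84.5 = 0.7628 d.
K_eq = L / Σ(b_i/K_i) = 19.71 / 0.7628 = 25.84 m/day.
Q = K_eq · A · (Δh/L) = 25.84 × 2040 × (4.45/19.71) = 11901 m³/day.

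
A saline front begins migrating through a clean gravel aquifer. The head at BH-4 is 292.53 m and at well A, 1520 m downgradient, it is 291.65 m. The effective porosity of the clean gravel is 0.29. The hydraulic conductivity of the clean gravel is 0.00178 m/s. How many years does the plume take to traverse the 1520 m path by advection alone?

Convert K: 0.00178 m/s × 86400 = 153.8 m/day.
Hydraulic gradient i = (292.53 − 291.65) / 1520 = 0.88 / 1520 = 0.0005789.
Darcy flux q = K · i = 153.8 × 0.0005789 = 0.08904 m/day.
Seepage velocity v = q / n_e = 0.08904 / 0.29 = 0.3070 m/day.
Travel time t = L / v = 1520 / 0.3070 = 4951 days = 13.55 years.

13.6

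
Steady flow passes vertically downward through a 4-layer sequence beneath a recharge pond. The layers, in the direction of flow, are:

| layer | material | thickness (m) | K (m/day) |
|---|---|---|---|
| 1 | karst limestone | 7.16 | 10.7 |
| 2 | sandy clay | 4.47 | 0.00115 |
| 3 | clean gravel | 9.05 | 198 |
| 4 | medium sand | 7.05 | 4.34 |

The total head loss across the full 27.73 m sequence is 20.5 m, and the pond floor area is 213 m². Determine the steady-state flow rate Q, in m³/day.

1.12

Flow is perpendicular to layering, so the layers act in series and the equivalent K is the thickness-weighted harmonic mean.
Total thickness L = 7.16 + 4.47 + 9.05 + 7.05 = 27.73 m.
Σ(b_i/K_i) = 7.16/10.7 + 4.47/0.00115 + 9.05/198 + 7.05/4.34 = 3889 d.
K_eq = L / Σ(b_i/K_i) = 27.73 / 3889 = 0.007130 m/day.
Q = K_eq · A · (Δh/L) = 0.007130 × 213 × (20.5/27.73) = 1.123 m³/day.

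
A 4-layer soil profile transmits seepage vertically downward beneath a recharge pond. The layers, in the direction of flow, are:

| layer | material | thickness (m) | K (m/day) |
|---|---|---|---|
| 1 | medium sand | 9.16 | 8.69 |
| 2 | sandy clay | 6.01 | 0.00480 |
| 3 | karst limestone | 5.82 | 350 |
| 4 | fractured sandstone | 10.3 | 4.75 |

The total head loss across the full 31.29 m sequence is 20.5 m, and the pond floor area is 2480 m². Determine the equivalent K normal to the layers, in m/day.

Flow is perpendicular to layering, so the layers act in series and the equivalent K is the thickness-weighted harmonic mean.
Total thickness L = 9.16 + 6.01 + 5.82 + 10.3 = 31.29 m.
Σ(b_i/K_i) = 9.16/8.69 + 6.01/0.00480 + 5.82/350 + 10.3/4.75 = 1255 d.
K_eq = L / Σ(b_i/K_i) = 31.29 / 1255 = 0.02493 m/day.

0.0249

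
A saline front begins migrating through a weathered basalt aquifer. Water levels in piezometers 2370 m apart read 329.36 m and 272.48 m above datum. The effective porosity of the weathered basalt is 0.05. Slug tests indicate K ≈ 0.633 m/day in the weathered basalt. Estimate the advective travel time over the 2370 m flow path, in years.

Hydraulic gradient i = (329.36 − 272.48) / 2370 = 56.88 / 2370 = 0.02400.
Darcy flux q = K · i = 0.6330 × 0.02400 = 0.01519 m/day.
Seepage velocity v = q / n_e = 0.01519 / 0.05 = 0.3038 m/day.
Travel time t = L / v = 2370 / 0.3038 = 7800 days = 21.36 years.

21.4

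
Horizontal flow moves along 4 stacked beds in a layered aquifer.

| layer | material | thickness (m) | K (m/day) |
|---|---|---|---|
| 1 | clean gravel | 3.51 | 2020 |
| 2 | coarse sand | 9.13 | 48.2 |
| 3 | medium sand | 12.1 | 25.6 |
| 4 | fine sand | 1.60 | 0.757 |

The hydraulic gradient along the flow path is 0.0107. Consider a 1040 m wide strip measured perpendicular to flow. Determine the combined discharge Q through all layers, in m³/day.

Flow is parallel to layering, so each bed carries its own Darcy discharge and the transmissivities add.
Σ(K_i·b_i) = 2020×3.51 + 48.2×9.13 + 25.6×12.1 + 0.757×1.60 = 7841 m²/day.
Hydraulic gradient i = 0.0107.
Q = Σ(K_i·b_i) · W · i = 7841 × 1040 × 0.01070 = 87257 m³/day.

87300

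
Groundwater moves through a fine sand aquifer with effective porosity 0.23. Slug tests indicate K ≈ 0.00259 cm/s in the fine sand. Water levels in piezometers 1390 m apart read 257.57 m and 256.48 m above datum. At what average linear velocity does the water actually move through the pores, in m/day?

0.00763

Convert K: 0.00259 cm/s × 864 = 2.238 m/day.
Hydraulic gradient i = (257.57 − 256.48) / 1390 = 1.09 / 1390 = 0.0007842.
Darcy flux q = K · i = 2.238 × 0.0007842 = 0.001755 m/day.
Seepage velocity v = q / n_e = 0.001755 / 0.23 = 0.007630 m/day.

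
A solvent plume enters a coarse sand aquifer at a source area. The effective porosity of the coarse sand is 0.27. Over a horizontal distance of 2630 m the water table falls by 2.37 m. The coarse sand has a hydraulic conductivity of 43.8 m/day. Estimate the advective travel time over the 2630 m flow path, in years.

Hydraulic gradient i = Δh / L = 2.37 / 2630 = 0.0009011.
Darcy flux q = K · i = 43.80 × 0.0009011 = 0.03947 m/day.
Seepage velocity v = q / n_e = 0.03947 / 0.27 = 0.1462 m/day.
Travel time t = L / v = 2630 / 0.1462 = 17991 days = 49.26 years.

49.3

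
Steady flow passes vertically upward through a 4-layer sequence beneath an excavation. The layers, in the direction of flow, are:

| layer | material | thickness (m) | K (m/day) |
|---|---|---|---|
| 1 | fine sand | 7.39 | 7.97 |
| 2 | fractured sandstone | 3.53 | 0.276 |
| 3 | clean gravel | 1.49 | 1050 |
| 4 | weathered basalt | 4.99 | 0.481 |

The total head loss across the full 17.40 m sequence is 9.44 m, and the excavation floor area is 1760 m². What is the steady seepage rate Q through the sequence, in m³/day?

Flow is perpendicular to layering, so the layers act in series and the equivalent K is the thickness-weighted harmonic mean.
Total thickness L = 7.39 + 3.53 + 1.49 + 4.99 = 17.40 m.
Σ(b_i/K_i) = 7.39/7.97 + 3.53/0.276 + 1.49/1050 + 4.99/0.481 = 24.09 d.
K_eq = L / Σ(b_i/K_i) = 17.40 / 24.09 = 0.7222 m/day.
Q = K_eq · A · (Δh/L) = 0.7222 × 1760 × (9.44/17.40) = 689.6 m³/day.

690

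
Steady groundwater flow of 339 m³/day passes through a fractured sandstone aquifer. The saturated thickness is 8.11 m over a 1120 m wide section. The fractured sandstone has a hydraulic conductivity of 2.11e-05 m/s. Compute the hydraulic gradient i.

0.0205

Convert K: 2.11e-05 m/s × 86400 = 1.823 m/day.
Cross-sectional area A = 1120 × 8.11 = 9083 m².
From Q = K·A·i, i = Q / (K·A) = 339 / (1.823 × 9083) = 0.02047.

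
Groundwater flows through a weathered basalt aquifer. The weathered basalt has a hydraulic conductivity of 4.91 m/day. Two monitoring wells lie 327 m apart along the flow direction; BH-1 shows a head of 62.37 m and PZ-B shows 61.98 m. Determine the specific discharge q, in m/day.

Hydraulic gradient i = (62.37 − 61.98) / 327 = 0.39 / 327 = 0.001193.
Specific discharge q = K · i = 4.910 × 0.001193 = 0.005856 m/day.

0.00586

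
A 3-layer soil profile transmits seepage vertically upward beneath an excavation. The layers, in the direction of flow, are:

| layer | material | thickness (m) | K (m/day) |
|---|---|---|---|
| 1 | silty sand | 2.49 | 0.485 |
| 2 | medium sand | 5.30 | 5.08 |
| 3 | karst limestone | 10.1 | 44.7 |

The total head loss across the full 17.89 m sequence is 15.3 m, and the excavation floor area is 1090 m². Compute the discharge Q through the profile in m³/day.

Flow is perpendicular to layering, so the layers act in series and the equivalent K is the thickness-weighted harmonic mean.
Total thickness L = 2.49 + 5.30 + 10.1 = 17.89 m.
Σ(b_i/K_i) = 2.49/0.485 + 5.30/5.08 + 10.1/44.7 = 6.403 d.
K_eq = L / Σ(b_i/K_i) = 17.89 / 6.403 = 2.794 m/day.
Q = K_eq · A · (Δh/L) = 2.794 × 1090 × (15.3/17.89) = 2604 m³/day.

2600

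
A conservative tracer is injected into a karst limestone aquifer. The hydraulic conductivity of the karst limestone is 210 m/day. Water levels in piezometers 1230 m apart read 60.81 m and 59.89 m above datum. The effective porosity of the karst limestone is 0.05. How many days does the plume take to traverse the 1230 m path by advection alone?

392

Hydraulic gradient i = (60.81 − 59.89) / 1230 = 0.92 / 1230 = 0.0007480.
Darcy flux q = K · i = 210.0 × 0.0007480 = 0.1571 m/day.
Seepage velocity v = q / n_e = 0.1571 / 0.05 = 3.141 m/day.
Travel time t = L / v = 1230 / 3.141 = 391.5 days.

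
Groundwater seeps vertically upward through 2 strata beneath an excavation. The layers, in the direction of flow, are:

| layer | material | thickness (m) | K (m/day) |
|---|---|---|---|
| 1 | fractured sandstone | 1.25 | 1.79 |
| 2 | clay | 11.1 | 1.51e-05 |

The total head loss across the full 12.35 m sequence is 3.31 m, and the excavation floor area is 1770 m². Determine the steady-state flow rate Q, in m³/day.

0.00797

Flow is perpendicular to layering, so the layers act in series and the equivalent K is the thickness-weighted harmonic mean.
Total thickness L = 1.25 + 11.1 = 12.35 m.
Σ(b_i/K_i) = 1.25/1.79 + 11.1/1.51e-05 = 7.351e+05 d.
K_eq = L / Σ(b_i/K_i) = 12.35 / 7.351e+05 = 1.680e-05 m/day.
Q = K_eq · A · (Δh/L) = 1.680e-05 × 1770 × (3.31/12.35) = 0.007970 m³/day.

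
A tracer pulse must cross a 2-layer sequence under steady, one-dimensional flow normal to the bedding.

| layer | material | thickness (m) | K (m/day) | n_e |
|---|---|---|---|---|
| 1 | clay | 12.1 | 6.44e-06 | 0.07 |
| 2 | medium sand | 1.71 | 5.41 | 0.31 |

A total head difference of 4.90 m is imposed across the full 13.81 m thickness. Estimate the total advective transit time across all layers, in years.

With flow normal to the layers, continuity requires the same specific discharge q through every layer.
Σ(b_i/K_i) = 12.1/6.44e-06 + 1.71/5.41 = 1.879e+06 d.
q = Δh / Σ(b_i/K_i) = 4.90 / 1.879e+06 = 2.608e-06 m/day.
In each layer the seepage velocity is v_i = q/n_i, so the layer transit time is t_i = b_i·n_i / q:
  layer 1 (clay): t_1 = 12.1 × 0.07 / 2.608e-06 = 3.248e+05 d
  layer 2 (medium sand): t_2 = 1.71 × 0.31 / 2.608e-06 = 2.033e+05 d
Total t = Σ t_i = 5.280e+05 days = 1446 years.

1450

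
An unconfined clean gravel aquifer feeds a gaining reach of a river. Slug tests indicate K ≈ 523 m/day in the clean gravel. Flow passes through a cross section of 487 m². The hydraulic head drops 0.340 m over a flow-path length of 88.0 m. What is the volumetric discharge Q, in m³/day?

984

Hydraulic gradient i = Δh / L = 0.340 / 88.0 = 0.003864.
Darcy's law: Q = K · A · i = 523.0 × 487.0 × 0.003864 = 984.1 m³/day.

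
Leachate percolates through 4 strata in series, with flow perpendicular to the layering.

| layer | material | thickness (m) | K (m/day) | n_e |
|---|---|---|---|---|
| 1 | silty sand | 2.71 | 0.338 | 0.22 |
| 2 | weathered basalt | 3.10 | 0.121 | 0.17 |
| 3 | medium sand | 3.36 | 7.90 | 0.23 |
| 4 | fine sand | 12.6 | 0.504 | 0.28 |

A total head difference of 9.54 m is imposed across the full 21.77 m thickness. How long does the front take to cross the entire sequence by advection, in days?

With flow normal to the layers, continuity requires the same specific discharge q through every layer.
Σ(b_i/K_i) = 2.71/0.338 + 3.10/0.121 + 3.36/7.90 + 12.6/0.504 = 59.06 d.
q = Δh / Σ(b_i/K_i) = 9.54 / 59.06 = 0.1615 m/day.
In each layer the seepage velocity is v_i = q/n_i, so the layer transit time is t_i = b_i·n_i / q:
  layer 1 (silty sand): t_1 = 2.71 × 0.22 / 0.1615 = 3.691 d
  layer 2 (weathered basalt): t_2 = 3.10 × 0.17 / 0.1615 = 3.263 d
  layer 3 (medium sand): t_3 = 3.36 × 0.23 / 0.1615 = 4.784 d
  layer 4 (fine sand): t_4 = 12.6 × 0.28 / 0.1615 = 21.84 d
Total t = Σ t_i = 33.58 days.

33.6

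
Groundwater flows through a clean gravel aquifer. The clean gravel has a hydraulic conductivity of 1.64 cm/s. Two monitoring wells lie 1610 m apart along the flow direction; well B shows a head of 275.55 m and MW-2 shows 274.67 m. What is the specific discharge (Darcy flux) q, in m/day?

Convert K: 1.64 cm/s × 864 = 1417 m/day.
Hydraulic gradient i = (275.55 − 274.67) / 1610 = 0.88 / 1610 = 0.0005466.
Specific discharge q = K · i = 1417 × 0.0005466 = 0.7745 m/day.

0.774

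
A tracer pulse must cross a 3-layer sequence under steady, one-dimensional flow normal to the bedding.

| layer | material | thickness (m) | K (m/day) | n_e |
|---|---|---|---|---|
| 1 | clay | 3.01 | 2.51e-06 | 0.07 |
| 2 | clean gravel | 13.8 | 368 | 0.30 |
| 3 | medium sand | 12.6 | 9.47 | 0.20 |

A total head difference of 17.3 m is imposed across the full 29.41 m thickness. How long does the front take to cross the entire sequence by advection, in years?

1300

With flow normal to the layers, continuity requires the same specific discharge q through every layer.
Σ(b_i/K_i) = 3.01/2.51e-06 + 13.8/368 + 12.6/9.47 = 1.199e+06 d.
q = Δh / Σ(b_i/K_i) = 17.3 / 1.199e+06 = 1.443e-05 m/day.
In each layer the seepage velocity is v_i = q/n_i, so the layer transit time is t_i = b_i·n_i / q:
  layer 1 (clay): t_1 = 3.01 × 0.07 / 1.443e-05 = 14605 d
  layer 2 (clean gravel): t_2 = 13.8 × 0.30 / 1.443e-05 = 2.870e+05 d
  layer 3 (medium sand): t_3 = 12.6 × 0.20 / 1.443e-05 = 1.747e+05 d
Total t = Σ t_i = 4.763e+05 days = 1304 years.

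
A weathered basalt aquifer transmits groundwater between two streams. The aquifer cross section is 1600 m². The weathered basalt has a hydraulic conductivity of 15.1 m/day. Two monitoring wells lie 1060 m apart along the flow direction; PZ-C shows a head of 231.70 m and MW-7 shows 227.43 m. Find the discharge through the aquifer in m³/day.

97.3

Hydraulic gradient i = (231.70 − 227.43) / 1060 = 4.27 / 1060 = 0.004028.
Darcy's law: Q = K · A · i = 15.10 × 1600 × 0.004028 = 97.32 m³/day.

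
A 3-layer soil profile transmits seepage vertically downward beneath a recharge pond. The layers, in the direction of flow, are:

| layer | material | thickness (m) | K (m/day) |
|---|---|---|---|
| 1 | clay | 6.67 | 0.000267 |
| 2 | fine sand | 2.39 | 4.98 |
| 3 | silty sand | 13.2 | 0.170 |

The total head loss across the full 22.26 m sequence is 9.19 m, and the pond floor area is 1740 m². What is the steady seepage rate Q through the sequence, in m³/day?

Flow is perpendicular to layering, so the layers act in series and the equivalent K is the thickness-weighted harmonic mean.
Total thickness L = 6.67 + 2.39 + 13.2 = 22.26 m.
Σ(b_i/K_i) = 6.67/0.000267 + 2.39/4.98 + 13.2/0.170 = 25059 d.
K_eq = L / Σ(b_i/K_i) = 22.26 / 25059 = 0.0008883 m/day.
Q = K_eq · A · (Δh/L) = 0.0008883 × 1740 × (9.19/22.26) = 0.6381 m³/day.

0.638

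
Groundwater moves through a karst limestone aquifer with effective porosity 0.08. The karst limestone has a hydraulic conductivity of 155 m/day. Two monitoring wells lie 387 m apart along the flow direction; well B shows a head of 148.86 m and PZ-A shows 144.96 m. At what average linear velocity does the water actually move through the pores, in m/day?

19.5

Hydraulic gradient i = (148.86 − 144.96) / 387 = 3.9 / 387 = 0.01008.
Darcy flux q = K · i = 155.0 × 0.01008 = 1.562 m/day.
Seepage velocity v = q / n_e = 1.562 / 0.08 = 19.53 m/day.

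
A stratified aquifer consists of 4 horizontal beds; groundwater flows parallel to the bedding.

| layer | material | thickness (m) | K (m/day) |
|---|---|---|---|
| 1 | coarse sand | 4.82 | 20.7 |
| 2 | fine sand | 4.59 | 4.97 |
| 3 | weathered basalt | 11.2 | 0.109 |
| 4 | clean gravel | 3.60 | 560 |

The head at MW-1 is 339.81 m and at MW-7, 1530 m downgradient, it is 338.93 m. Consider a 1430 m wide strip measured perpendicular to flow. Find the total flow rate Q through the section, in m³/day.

1760

Flow is parallel to layering, so each bed carries its own Darcy discharge and the transmissivities add.
Σ(K_i·b_i) = 20.7×4.82 + 4.97×4.59 + 0.109×11.2 + 560×3.60 = 2140 m²/day.
Hydraulic gradient i = (339.81 − 338.93) / 1530 = 0.88 / 1530 = 0.0005752.
Q = Σ(K_i·b_i) · W · i = 2140 × 1430 × 0.0005752 = 1760 m³/day.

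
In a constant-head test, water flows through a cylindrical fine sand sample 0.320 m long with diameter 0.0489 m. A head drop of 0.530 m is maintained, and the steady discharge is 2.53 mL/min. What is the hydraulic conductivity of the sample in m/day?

1.17

Cross-sectional area A = π·(d/2)² = π × (0.0489/2)² = 0.001878 m².
Convert discharge: 2.53 mL/min = 4.217e-08 m³/s.
Darcy's law rearranged: K = Q·L / (A·Δh) = 4.217e-08 × 0.320 / (0.001878 × 0.530) = 1.356e-05 m/s = 1.171 m/day.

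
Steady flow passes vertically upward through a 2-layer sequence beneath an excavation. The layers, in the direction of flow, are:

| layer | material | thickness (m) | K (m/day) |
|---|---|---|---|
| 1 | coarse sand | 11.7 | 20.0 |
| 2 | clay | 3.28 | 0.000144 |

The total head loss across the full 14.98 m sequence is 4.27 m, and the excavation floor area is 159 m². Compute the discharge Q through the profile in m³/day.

Flow is perpendicular to layering, so the layers act in series and the equivalent K is the thickness-weighted harmonic mean.
Total thickness L = 11.7 + 3.28 = 14.98 m.
Σ(b_i/K_i) = 11.7/20.0 + 3.28/0.000144 = 22778 d.
K_eq = L / Σ(b_i/K_i) = 14.98 / 22778 = 0.0006576 m/day.
Q = K_eq · A · (Δh/L) = 0.0006576 × 159 × (4.27/14.98) = 0.02981 m³/day.

0.0298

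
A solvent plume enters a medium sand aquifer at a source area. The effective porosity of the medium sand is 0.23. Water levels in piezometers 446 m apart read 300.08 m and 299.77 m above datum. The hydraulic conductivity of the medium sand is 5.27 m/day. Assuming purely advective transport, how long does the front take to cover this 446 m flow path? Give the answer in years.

76.7

Hydraulic gradient i = (300.08 − 299.77) / 446 = 0.31 / 446 = 0.0006951.
Darcy flux q = K · i = 5.270 × 0.0006951 = 0.003663 m/day.
Seepage velocity v = q / n_e = 0.003663 / 0.23 = 0.01593 m/day.
Travel time t = L / v = 446 / 0.01593 = 28004 days = 76.67 years.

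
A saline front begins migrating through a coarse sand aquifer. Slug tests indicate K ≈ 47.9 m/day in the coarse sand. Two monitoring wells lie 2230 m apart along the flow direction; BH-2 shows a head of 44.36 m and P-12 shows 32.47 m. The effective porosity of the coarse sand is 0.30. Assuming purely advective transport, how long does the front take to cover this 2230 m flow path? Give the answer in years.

7.17

Hydraulic gradient i = (44.36 − 32.47) / 2230 = 11.89 / 2230 = 0.005332.
Darcy flux q = K · i = 47.90 × 0.005332 = 0.2554 m/day.
Seepage velocity v = q / n_e = 0.2554 / 0.30 = 0.8513 m/day.
Travel time t = L / v = 2230 / 0.8513 = 2619 days = 7.172 years.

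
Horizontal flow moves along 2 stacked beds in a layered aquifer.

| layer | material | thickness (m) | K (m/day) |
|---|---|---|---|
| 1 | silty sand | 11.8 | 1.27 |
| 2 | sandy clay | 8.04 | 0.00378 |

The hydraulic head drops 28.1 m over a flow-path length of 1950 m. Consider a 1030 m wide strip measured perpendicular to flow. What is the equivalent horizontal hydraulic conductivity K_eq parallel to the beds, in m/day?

Flow is parallel to layering, so each bed carries its own Darcy discharge and the transmissivities add.
Σ(K_i·b_i) = 1.27×11.8 + 0.00378×8.04 = 15.02 m²/day.
Total thickness b = 19.84 m, so K_eq = Σ(K_i·b_i)/b = 0.7569 m/day.

0.757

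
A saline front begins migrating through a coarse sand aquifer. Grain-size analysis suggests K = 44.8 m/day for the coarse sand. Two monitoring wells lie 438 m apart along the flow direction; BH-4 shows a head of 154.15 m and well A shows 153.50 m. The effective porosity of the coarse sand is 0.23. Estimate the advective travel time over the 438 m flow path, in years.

Hydraulic gradient i = (154.15 − 153.50) / 438 = 0.65 / 438 = 0.001484.
Darcy flux q = K · i = 44.80 × 0.001484 = 0.06648 m/day.
Seepage velocity v = q / n_e = 0.06648 / 0.23 = 0.2891 m/day.
Travel time t = L / v = 438 / 0.2891 = 1515 days = 4.149 years.

4.15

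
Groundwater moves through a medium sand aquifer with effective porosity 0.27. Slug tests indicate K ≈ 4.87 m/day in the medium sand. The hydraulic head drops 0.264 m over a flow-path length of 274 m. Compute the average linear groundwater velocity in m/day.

0.0174

Hydraulic gradient i = Δh / L = 0.264 / 274 = 0.0009635.
Darcy flux q = K · i = 4.870 × 0.0009635 = 0.004692 m/day.
Seepage velocity v = q / n_e = 0.004692 / 0.27 = 0.01738 m/day.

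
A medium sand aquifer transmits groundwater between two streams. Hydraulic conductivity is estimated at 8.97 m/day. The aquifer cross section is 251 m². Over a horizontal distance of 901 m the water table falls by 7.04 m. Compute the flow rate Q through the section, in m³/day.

17.6

Hydraulic gradient i = Δh / L = 7.04 / 901 = 0.007814.
Darcy's law: Q = K · A · i = 8.970 × 251.0 × 0.007814 = 17.59 m³/day.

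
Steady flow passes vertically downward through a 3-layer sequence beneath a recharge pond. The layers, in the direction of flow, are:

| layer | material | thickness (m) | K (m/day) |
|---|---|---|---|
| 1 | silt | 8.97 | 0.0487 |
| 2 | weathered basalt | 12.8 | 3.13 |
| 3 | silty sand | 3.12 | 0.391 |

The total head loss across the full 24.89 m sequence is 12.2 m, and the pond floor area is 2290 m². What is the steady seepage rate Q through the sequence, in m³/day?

142

Flow is perpendicular to layering, so the layers act in series and the equivalent K is the thickness-weighted harmonic mean.
Total thickness L = 8.97 + 12.8 + 3.12 = 24.89 m.
Σ(b_i/K_i) = 8.97/0.0487 + 12.8/3.13 + 3.12/0.391 = 196.3 d.
K_eq = L / Σ(b_i/K_i) = 24.89 / 196.3 = 0.1268 m/day.
Q = K_eq · A · (Δh/L) = 0.1268 × 2290 × (12.2/24.89) = 142.4 m³/day.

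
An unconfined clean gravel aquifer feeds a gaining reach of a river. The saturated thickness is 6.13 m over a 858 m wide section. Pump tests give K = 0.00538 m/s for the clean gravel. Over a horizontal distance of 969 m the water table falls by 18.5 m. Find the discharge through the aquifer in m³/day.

46700

Convert K: 0.00538 m/s × 86400 = 464.8 m/day.
Cross-sectional area A = 858 × 6.13 = 5260 m².
Hydraulic gradient i = Δh / L = 18.5 / 969 = 0.01909.
Darcy's law: Q = K · A · i = 464.8 × 5260 × 0.01909 = 46676 m³/day.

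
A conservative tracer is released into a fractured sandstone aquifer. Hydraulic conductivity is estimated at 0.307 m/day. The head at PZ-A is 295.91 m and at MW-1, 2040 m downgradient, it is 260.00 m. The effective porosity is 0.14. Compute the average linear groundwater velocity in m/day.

0.0386

Hydraulic gradient i = (295.91 − 260.00) / 2040 = 35.91 / 2040 = 0.01760.
Darcy flux q = K · i = 0.3070 × 0.01760 = 0.005404 m/day.
Seepage velocity v = q / n_e = 0.005404 / 0.14 = 0.03860 m/day.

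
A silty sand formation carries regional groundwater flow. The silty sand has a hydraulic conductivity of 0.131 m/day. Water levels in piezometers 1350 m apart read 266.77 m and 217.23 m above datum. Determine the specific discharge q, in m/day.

0.00481

Hydraulic gradient i = (266.77 − 217.23) / 1350 = 49.54 / 1350 = 0.03670.
Specific discharge q = K · i = 0.1310 × 0.03670 = 0.004807 m/day.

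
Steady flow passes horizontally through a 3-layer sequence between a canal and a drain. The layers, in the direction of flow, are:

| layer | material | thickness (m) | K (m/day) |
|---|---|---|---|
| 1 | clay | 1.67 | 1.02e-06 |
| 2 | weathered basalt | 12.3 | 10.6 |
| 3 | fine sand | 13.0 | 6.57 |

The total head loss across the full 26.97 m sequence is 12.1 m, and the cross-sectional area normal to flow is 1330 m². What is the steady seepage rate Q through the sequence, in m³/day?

0.00983

Flow is perpendicular to layering, so the layers act in series and the equivalent K is the thickness-weighted harmonic mean.
Total thickness L = 1.67 + 12.3 + 13.0 = 26.97 m.
Σ(b_i/K_i) = 1.67/1.02e-06 + 12.3/10.6 + 13.0/6.57 = 1.637e+06 d.
K_eq = L / Σ(b_i/K_i) = 26.97 / 1.637e+06 = 1.647e-05 m/day.
Q = K_eq · A · (Δh/L) = 1.647e-05 × 1330 × (12.1/26.97) = 0.009829 m³/day.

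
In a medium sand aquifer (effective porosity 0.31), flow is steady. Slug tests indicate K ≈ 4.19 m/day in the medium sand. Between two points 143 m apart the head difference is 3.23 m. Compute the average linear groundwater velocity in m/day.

0.305

Hydraulic gradient i = Δh / L = 3.23 / 143 = 0.02259.
Darcy flux q = K · i = 4.190 × 0.02259 = 0.09464 m/day.
Seepage velocity v = q / n_e = 0.09464 / 0.31 = 0.3053 m/day.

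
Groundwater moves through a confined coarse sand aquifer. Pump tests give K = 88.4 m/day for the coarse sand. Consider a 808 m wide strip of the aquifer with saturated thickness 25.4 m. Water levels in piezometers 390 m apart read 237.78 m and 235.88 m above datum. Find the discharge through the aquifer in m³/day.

8840

Cross-sectional area A = 808 × 25.4 = 20523 m².
Hydraulic gradient i = (237.78 − 235.88) / 390 = 1.9 / 390 = 0.004872.
Darcy's law: Q = K · A · i = 88.40 × 20523 × 0.004872 = 8839 m³/day.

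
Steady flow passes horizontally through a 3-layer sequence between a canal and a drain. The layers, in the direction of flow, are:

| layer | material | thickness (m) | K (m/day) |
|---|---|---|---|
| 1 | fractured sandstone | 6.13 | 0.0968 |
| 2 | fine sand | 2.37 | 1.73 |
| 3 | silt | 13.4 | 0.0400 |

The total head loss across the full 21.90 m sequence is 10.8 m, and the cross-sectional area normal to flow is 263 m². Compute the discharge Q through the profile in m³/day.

Flow is perpendicular to layering, so the layers act in series and the equivalent K is the thickness-weighted harmonic mean.
Total thickness L = 6.13 + 2.37 + 13.4 = 21.90 m.
Σ(b_i/K_i) = 6.13/0.0968 + 2.37/1.73 + 13.4/0.0400 = 399.7 d.
K_eq = L / Σ(b_i/K_i) = 21.90 / 399.7 = 0.05479 m/day.
Q = K_eq · A · (Δh/L) = 0.05479 × 263 × (10.8/21.90) = 7.106 m³/day.

7.11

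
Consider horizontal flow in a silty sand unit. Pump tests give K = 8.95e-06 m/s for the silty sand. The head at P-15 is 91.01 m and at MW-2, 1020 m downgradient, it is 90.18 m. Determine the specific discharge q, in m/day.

Convert K: 8.95e-06 m/s × 86400 = 0.7733 m/day.
Hydraulic gradient i = (91.01 − 90.18) / 1020 = 0.83 / 1020 = 0.0008137.
Specific discharge q = K · i = 0.7733 × 0.0008137 = 0.0006292 m/day.

0.000629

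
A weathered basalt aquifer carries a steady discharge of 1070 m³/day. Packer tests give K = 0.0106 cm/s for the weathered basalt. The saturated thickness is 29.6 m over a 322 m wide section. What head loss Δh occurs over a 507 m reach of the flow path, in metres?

6.21

Convert K: 0.0106 cm/s × 864 = 9.158 m/day.
Cross-sectional area A = 322 × 29.6 = 9531 m².
From Q = K·A·i, i = Q / (K·A) = 1070 / (9.158 × 9531) = 0.01226.
Head loss Δh = i · L = 0.01226 × 507 = 6.215 m.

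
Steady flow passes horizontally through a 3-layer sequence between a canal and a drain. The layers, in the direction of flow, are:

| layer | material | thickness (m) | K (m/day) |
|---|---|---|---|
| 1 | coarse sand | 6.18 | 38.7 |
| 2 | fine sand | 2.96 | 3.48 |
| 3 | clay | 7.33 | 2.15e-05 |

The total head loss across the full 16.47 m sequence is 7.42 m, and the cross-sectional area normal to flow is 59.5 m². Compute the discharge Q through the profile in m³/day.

Flow is perpendicular to layering, so the layers act in series and the equivalent K is the thickness-weighted harmonic mean.
Total thickness L = 6.18 + 2.96 + 7.33 = 16.47 m.
Σ(b_i/K_i) = 6.18/38.7 + 2.96/3.48 + 7.33/2.15e-05 = 3.409e+05 d.
K_eq = L / Σ(b_i/K_i) = 16.47 / 3.409e+05 = 4.831e-05 m/day.
Q = K_eq · A · (Δh/L) = 4.831e-05 × 59.5 × (7.42/16.47) = 0.001295 m³/day.

0.00129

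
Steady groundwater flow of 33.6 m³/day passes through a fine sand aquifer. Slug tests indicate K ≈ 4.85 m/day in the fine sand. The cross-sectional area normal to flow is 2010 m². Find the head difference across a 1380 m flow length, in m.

4.76

From Q = K·A·i, i = Q / (K·A) = 33.6 / (4.850 × 2010) = 0.003447.
Head loss Δh = i · L = 0.003447 × 1380 = 4.756 m.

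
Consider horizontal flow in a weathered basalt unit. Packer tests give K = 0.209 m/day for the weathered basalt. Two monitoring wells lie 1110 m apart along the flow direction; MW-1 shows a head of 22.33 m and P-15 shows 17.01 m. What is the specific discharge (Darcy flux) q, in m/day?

0.00100

Hydraulic gradient i = (22.33 − 17.01) / 1110 = 5.32 / 1110 = 0.004793.
Specific discharge q = K · i = 0.2090 × 0.004793 = 0.001002 m/day.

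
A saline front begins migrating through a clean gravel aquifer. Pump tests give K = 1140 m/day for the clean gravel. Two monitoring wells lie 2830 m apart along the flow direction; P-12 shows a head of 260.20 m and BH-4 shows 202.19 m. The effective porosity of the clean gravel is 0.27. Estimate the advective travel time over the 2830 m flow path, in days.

Hydraulic gradient i = (260.20 − 202.19) / 2830 = 58.01 / 2830 = 0.02050.
Darcy flux q = K · i = 1140 × 0.02050 = 23.37 m/day.
Seepage velocity v = q / n_e = 23.37 / 0.27 = 86.55 m/day.
Travel time t = L / v = 2830 / 86.55 = 32.70 days.

32.7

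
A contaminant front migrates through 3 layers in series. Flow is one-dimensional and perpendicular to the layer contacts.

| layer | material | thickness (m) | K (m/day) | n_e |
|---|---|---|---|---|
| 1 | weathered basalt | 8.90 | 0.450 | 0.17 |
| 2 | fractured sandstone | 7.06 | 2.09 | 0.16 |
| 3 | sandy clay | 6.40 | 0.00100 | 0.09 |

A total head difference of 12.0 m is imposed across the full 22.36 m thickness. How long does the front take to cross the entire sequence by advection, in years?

4.72

With flow normal to the layers, continuity requires the same specific discharge q through every layer.
Σ(b_i/K_i) = 8.90/0.450 + 7.06/2.09 + 6.40/0.00100 = 6423 d.
q = Δh / Σ(b_i/K_i) = 12.0 / 6423 = 0.001868 m/day.
In each layer the seepage velocity is v_i = q/n_i, so the layer transit time is t_i = b_i·n_i / q:
  layer 1 (weathered basalt): t_1 = 8.90 × 0.17 / 0.001868 = 809.9 d
  layer 2 (fractured sandstone): t_2 = 7.06 × 0.16 / 0.001868 = 604.6 d
  layer 3 (sandy clay): t_3 = 6.40 × 0.09 / 0.001868 = 308.3 d
Total t = Σ t_i = 1723 days = 4.717 years.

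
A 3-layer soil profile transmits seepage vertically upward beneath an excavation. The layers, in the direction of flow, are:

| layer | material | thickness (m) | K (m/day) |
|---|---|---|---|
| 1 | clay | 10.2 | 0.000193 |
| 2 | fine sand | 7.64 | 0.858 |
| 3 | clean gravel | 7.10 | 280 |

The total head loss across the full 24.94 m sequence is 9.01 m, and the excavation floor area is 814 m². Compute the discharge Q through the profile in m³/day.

0.139

Flow is perpendicular to layering, so the layers act in series and the equivalent K is the thickness-weighted harmonic mean.
Total thickness L = 10.2 + 7.64 + 7.10 = 24.94 m.
Σ(b_i/K_i) = 10.2/0.000193 + 7.64/0.858 + 7.10/280 = 52859 d.
K_eq = L / Σ(b_i/K_i) = 24.94 / 52859 = 0.0004718 m/day.
Q = K_eq · A · (Δh/L) = 0.0004718 × 814 × (9.01/24.94) = 0.1387 m³/day.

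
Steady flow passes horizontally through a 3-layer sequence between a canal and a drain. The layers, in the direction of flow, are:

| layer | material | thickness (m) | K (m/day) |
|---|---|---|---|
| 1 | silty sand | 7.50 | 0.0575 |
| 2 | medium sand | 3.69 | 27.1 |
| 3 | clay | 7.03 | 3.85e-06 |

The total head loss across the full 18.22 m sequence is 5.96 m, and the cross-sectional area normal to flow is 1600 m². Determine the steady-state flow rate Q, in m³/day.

0.00522

Flow is perpendicular to layering, so the layers act in series and the equivalent K is the thickness-weighted harmonic mean.
Total thickness L = 7.50 + 3.69 + 7.03 = 18.22 m.
Σ(b_i/K_i) = 7.50/0.0575 + 3.69/27.1 + 7.03/3.85e-06 = 1.826e+06 d.
K_eq = L / Σ(b_i/K_i) = 18.22 / 1.826e+06 = 9.978e-06 m/day.
Q = K_eq · A · (Δh/L) = 9.978e-06 × 1600 × (5.96/18.22) = 0.005222 m³/day.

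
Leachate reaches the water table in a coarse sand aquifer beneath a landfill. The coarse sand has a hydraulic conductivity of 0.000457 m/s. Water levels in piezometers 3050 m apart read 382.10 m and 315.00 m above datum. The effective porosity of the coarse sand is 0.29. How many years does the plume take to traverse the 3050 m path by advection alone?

Convert K: 0.000457 m/s × 86400 = 39.48 m/day.
Hydraulic gradient i = (382.10 − 315.00) / 3050 = 67.1 / 3050 = 0.02200.
Darcy flux q = K · i = 39.48 × 0.02200 = 0.8687 m/day.
Seepage velocity v = q / n_e = 0.8687 / 0.29 = 2.995 m/day.
Travel time t = L / v = 3050 / 2.995 = 1018 days = 2.788 years.

2.79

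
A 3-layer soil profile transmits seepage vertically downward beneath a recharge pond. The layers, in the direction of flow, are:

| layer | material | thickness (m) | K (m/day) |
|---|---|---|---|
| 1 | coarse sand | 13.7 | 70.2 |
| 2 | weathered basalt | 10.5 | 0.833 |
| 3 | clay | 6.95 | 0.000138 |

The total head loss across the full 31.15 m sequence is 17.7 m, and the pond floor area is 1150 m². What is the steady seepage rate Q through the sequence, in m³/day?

Flow is perpendicular to layering, so the layers act in series and the equivalent K is the thickness-weighted harmonic mean.
Total thickness L = 13.7 + 10.5 + 6.95 = 31.15 m.
Σ(b_i/K_i) = 13.7/70.2 + 10.5/0.833 + 6.95/0.000138 = 50375 d.
K_eq = L / Σ(b_i/K_i) = 31.15 / 50375 = 0.0006184 m/day.
Q = K_eq · A · (Δh/L) = 0.0006184 × 1150 × (17.7/31.15) = 0.4041 m³/day.

0.404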